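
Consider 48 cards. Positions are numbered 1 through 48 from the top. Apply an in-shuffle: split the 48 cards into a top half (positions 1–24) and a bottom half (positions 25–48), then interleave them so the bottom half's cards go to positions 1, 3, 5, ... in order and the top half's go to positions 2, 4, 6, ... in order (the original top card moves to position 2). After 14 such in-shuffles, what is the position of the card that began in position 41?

3

Track position through each in-shuffle: 41 → 33 → 17 → 34 → 19 → ... (continuing for 14 shuffles total) → 3.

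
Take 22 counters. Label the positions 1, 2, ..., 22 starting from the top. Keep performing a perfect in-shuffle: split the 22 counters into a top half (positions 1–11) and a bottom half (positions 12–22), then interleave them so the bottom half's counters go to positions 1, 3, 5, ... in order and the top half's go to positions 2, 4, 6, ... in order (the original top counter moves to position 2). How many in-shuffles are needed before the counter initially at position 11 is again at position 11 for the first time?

Follow position 11 under repeated in-shuffles:
11 → 22 → 21 → 19 → 15 → 7 → 14 → 5 → 10 → 20 → 17 → 11
It first returns after 11 in-shuffles.

11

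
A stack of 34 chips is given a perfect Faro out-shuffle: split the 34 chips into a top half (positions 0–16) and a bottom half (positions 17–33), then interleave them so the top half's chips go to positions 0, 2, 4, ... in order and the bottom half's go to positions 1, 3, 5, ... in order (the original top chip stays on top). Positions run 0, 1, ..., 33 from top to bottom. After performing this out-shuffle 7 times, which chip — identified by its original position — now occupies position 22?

Work backwards from position 22, undoing one out-shuffle at a time:
22 ← 11 ← 22 ← 11 ← 22 ← 11 ← 22 ← 11
So the chip now at position 22 started at position 11.

11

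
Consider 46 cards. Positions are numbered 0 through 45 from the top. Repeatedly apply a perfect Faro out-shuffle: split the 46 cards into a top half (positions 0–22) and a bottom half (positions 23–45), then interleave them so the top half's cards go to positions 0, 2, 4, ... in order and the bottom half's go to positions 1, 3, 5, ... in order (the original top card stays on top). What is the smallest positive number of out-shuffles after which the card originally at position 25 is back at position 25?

Follow position 25 under repeated out-shuffles:
25 → 5 → 10 → 20 → 40 → 35 → 25
It first returns after 6 out-shuffles.

6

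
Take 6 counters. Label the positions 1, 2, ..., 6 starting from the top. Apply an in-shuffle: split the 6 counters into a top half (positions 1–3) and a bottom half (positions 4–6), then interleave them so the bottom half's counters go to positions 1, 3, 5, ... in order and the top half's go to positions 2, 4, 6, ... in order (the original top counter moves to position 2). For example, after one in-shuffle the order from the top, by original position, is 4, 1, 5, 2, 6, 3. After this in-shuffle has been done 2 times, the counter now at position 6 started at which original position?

5

Work backwards from position 6, undoing one in-shuffle at a time:
6 ← 3 ← 5
So the counter now at position 6 started at position 5.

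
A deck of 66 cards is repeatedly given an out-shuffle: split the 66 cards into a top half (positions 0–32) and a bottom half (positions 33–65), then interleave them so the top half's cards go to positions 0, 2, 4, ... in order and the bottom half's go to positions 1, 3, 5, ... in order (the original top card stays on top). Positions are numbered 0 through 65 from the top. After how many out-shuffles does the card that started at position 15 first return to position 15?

12

Follow position 15 under repeated out-shuffles:
15 → 30 → 60 → 55 → 45 → 25 → 50 → 35 → 5 → 10 → 20 → 40 → 15
It first returns after 12 out-shuffles.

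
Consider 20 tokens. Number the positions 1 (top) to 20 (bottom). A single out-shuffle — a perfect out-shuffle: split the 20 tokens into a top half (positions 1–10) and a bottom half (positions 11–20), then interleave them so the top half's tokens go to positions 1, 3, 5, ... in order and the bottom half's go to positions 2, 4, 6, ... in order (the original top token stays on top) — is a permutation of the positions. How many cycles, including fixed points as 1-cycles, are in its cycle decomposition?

3

Trace each unvisited position around until it returns:
(1) (2 3 5 9 17 14 ... len 18) (20)
3 cycles in total.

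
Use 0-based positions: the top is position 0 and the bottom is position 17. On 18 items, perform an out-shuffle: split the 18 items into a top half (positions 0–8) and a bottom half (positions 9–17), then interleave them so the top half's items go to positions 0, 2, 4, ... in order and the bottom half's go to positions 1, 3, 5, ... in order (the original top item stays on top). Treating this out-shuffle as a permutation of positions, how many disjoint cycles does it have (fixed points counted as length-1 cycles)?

4

Trace each unvisited position around until it returns:
(0) (1 2 4 8 16 15 13 9) (3 6 12 7 14 11 5 10) (17)
4 cycles in total.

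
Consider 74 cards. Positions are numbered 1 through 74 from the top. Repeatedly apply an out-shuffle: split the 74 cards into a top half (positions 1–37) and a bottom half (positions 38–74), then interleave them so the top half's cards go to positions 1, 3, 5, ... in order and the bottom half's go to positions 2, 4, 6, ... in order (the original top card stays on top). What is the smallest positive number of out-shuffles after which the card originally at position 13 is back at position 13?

9

Follow position 13 under repeated out-shuffles:
13 → 25 → 49 → 24 → 47 → 20 → 39 → 4 → 7 → 13
It first returns after 9 out-shuffles.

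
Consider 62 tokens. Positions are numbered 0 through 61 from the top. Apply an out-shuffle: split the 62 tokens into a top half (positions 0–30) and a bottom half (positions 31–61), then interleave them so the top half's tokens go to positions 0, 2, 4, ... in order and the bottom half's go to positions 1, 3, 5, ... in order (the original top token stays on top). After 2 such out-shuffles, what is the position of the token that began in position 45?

58

Track the token's position through each out-shuffle:
45 → 29 → 58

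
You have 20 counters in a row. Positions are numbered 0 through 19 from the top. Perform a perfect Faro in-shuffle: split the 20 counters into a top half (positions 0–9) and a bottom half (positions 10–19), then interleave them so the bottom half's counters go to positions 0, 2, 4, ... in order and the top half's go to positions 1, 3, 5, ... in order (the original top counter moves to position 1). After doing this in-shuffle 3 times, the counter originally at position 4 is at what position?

Track the counter's position through each in-shuffle:
4 → 9 → 19 → 18

18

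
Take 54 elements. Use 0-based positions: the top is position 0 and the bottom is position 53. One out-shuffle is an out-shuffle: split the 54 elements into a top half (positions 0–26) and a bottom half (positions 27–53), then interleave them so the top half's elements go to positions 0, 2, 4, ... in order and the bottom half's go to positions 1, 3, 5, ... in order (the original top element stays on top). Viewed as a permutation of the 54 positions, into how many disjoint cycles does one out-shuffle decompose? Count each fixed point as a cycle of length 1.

3

Trace each unvisited position around until it returns:
(0) (1 2 4 8 16 32 ... len 52) (53)
3 cycles in total.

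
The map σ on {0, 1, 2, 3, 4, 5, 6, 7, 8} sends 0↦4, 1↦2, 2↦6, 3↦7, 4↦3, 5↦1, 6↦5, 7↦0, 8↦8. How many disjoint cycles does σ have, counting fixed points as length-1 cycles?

Cycle decomposition: (0 4 3 7) (1 2 6 5) (8).
3 cycles.

3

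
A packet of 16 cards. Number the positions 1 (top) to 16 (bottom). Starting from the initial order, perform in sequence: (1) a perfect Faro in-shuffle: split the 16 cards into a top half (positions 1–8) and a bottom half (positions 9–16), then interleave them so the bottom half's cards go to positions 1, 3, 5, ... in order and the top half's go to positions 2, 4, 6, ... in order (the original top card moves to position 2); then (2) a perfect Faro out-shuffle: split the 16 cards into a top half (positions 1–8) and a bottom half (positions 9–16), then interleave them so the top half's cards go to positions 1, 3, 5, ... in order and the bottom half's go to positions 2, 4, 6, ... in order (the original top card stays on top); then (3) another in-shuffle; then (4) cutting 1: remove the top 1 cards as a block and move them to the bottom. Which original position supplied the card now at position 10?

Undo the operations in reverse order, starting from position 10:
  undo op 4 (cut 1): 10 ← 11
  undo op 3 (in-shuffle, from bottom half): 11 ← 14
  undo op 2 (out-shuffle, from bottom half): 14 ← 15
  undo op 1 (in-shuffle, from bottom half): 15 ← 16
So the card at position 10 came from original position 16.

16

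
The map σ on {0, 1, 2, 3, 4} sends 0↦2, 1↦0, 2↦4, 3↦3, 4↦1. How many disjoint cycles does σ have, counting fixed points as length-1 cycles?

2

Cycle decomposition: (0 2 4 1) (3).
2 cycles.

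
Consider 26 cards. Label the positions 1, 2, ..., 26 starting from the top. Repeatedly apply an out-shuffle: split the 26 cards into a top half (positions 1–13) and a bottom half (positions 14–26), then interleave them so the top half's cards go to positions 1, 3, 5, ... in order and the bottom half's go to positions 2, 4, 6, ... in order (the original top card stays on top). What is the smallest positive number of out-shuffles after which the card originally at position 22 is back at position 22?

20

Follow position 22 under repeated out-shuffles:
22 → 18 → 10 → 19 → 12 → 23 → 20 → 14 → 2 → 3 → 5 → 9 → 17 → 8 → 15 → 4 → 7 → 13 → 25 → 24 → 22
It first returns after 20 out-shuffles.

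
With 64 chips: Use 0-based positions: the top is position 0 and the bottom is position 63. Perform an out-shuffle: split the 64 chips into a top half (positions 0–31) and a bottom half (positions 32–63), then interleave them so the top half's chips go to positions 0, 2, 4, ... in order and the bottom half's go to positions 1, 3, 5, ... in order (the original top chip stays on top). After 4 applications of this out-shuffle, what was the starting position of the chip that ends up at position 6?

24

Work backwards from position 6, undoing one out-shuffle at a time:
6 ← 3 ← 33 ← 48 ← 24
So the chip now at position 6 started at position 24.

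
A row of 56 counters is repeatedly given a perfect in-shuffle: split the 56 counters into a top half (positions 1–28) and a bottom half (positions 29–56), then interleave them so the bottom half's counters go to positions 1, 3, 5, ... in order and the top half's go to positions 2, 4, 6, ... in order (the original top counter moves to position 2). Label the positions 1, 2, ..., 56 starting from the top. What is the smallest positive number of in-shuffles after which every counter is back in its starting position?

18

The in-shuffle permutes the 56 positions with cycle lengths [2, 18, 18, 18].
Every counter is home exactly when every cycle has completed a whole number of laps, i.e. after lcm(2, 18) = 18 in-shuffles.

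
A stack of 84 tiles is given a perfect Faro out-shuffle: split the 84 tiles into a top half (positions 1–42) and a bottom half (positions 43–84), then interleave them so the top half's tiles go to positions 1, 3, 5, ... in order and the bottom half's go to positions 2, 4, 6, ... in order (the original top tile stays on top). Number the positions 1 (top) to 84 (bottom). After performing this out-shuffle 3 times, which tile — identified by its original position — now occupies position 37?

Work backwards from position 37, undoing one out-shuffle at a time:
37 ← 19 ← 10 ← 47
So the tile now at position 37 started at position 47.

47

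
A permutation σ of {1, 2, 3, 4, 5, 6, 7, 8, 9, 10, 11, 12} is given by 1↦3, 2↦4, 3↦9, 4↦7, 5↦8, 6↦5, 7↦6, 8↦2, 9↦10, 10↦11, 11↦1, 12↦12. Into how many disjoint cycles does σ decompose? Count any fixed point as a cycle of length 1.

Cycle decomposition: (1 3 9 10 11) (2 4 7 6 5 8) (12).
3 cycles.

3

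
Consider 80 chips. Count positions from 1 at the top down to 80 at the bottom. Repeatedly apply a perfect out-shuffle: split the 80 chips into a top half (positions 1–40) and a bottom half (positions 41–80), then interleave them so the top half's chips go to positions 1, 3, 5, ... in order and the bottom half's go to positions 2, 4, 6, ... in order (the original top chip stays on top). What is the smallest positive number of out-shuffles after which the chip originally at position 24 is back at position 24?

Follow position 24 under repeated out-shuffles:
24 → 47 → 14 → 27 → 53 → 26 → 51 → 22 → ... → 24 (length 39)
It first returns after 39 out-shuffles.

39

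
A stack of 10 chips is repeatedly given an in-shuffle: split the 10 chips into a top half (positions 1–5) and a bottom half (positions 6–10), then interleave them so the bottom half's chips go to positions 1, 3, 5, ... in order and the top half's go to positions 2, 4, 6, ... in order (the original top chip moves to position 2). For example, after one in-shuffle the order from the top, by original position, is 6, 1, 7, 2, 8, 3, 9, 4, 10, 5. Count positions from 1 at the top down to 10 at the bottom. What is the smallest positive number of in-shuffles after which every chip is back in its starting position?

10

The in-shuffle permutes the 10 positions with cycle lengths [10].
Every chip is home exactly when every cycle has completed a whole number of laps, i.e. after lcm(10) = 10 in-shuffles.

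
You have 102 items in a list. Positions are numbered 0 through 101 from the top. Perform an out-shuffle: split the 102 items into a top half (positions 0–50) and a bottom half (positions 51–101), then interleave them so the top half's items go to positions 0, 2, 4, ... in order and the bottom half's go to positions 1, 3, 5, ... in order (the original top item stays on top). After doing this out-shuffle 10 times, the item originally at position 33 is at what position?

Track the item's position through each out-shuffle:
33 → 66 → 31 → 62 → 23 → 46 → 92 → 83 → 65 → 29 → 58

58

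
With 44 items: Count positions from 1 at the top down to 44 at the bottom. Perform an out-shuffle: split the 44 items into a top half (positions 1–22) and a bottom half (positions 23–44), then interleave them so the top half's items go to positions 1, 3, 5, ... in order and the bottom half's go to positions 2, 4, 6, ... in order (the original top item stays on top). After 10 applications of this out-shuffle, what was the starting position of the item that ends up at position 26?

14

Work backwards from position 26, undoing one out-shuffle at a time:
26 ← 35 ← 18 ← 31 ← 16 ← 30 ← 37 ← 19 ← 10 ← 27 ← 14
So the item now at position 26 started at position 14.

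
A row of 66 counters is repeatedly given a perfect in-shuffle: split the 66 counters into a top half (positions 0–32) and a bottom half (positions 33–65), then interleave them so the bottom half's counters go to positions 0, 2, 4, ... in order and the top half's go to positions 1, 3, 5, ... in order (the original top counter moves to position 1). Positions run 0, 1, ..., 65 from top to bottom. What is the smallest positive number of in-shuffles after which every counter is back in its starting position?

The in-shuffle permutes the 66 positions with cycle lengths [66].
Every counter is home exactly when every cycle has completed a whole number of laps, i.e. after lcm(66) = 66 in-shuffles.

66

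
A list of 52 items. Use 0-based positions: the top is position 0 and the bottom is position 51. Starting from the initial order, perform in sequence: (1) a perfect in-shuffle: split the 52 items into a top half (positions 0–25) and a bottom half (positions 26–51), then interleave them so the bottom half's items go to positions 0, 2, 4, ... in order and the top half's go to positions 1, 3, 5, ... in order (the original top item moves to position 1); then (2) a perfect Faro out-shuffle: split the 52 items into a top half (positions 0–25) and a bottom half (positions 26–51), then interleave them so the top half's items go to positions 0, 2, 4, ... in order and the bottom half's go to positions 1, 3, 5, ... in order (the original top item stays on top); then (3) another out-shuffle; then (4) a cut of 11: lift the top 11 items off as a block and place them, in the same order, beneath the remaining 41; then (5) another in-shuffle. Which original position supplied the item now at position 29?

9

Undo the operations in reverse order, starting from position 29:
  undo op 5 (in-shuffle, from top half): 29 ← 14
  undo op 4 (cut 11): 14 ← 25
  undo op 3 (out-shuffle, from bottom half): 25 ← 38
  undo op 2 (out-shuffle, from top half): 38 ← 19
  undo op 1 (in-shuffle, from top half): 19 ← 9
So the item at position 29 came from original position 9.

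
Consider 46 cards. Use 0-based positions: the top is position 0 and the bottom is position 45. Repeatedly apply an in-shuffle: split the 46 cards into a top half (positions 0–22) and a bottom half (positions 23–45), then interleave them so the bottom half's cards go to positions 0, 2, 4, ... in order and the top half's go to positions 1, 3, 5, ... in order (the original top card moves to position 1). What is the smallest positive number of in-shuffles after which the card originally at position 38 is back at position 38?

Follow position 38 under repeated in-shuffles:
38 → 30 → 14 → 29 → 12 → 25 → 4 → 9 → ... → 38 (length 23)
It first returns after 23 in-shuffles.

23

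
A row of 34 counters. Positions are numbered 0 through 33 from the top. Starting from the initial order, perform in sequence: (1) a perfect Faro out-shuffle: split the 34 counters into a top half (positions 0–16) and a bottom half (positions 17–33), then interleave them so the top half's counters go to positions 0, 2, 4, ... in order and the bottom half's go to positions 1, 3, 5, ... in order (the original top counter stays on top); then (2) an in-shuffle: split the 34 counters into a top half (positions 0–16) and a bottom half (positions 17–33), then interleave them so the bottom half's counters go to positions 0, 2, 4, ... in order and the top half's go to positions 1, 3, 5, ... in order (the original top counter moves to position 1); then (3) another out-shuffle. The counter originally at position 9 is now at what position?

Track the counter from position 9 forward through each operation:
  after op 1 (out-shuffle): 9 → 18
  after op 2 (in-shuffle): 18 → 2
  after op 3 (out-shuffle): 2 → 4

4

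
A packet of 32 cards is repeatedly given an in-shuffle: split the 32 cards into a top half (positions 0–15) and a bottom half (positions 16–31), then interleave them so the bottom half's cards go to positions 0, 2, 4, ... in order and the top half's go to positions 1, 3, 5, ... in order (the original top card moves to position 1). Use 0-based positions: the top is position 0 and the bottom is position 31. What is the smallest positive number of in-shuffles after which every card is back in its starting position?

The in-shuffle permutes the 32 positions with cycle lengths [2, 10, 10, 10].
Every card is home exactly when every cycle has completed a whole number of laps, i.e. after lcm(2, 10) = 10 in-shuffles.

10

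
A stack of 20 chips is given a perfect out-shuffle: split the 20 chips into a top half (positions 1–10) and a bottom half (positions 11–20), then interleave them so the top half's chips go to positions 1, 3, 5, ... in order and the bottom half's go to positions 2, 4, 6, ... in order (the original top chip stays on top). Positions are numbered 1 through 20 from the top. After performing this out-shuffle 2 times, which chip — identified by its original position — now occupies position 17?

Work backwards from position 17, undoing one out-shuffle at a time:
17 ← 9 ← 5
So the chip now at position 17 started at position 5.

5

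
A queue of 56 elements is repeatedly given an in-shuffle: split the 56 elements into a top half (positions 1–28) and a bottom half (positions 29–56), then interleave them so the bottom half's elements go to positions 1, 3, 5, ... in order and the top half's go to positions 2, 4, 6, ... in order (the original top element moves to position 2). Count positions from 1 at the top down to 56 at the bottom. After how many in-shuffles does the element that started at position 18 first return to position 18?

Follow position 18 under repeated in-shuffles:
18 → 36 → 15 → 30 → 3 → 6 → 12 → 24 → 48 → 39 → 21 → 42 → 27 → 54 → 51 → 45 → 33 → 9 → 18
It first returns after 18 in-shuffles.

18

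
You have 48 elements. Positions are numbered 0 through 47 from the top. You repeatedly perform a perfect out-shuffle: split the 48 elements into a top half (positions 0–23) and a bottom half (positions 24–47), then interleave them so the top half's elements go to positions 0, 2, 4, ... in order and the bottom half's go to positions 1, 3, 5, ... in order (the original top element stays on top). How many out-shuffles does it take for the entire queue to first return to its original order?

23

The out-shuffle permutes the 48 positions with cycle lengths [1, 1, 23, 23].
Every element is home exactly when every cycle has completed a whole number of laps, i.e. after lcm(1, 23) = 23 out-shuffles.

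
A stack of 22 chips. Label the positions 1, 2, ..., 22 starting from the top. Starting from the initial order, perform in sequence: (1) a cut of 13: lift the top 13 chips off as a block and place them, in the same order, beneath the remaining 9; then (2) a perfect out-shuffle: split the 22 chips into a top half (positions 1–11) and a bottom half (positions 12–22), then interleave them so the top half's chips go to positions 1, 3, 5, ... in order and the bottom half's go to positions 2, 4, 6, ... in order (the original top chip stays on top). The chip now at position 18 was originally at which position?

11

Undo the operations in reverse order, starting from position 18:
  undo op 2 (out-shuffle, from bottom half): 18 ← 20
  undo op 1 (cut 13): 20 ← 11
So the chip at position 18 came from original position 11.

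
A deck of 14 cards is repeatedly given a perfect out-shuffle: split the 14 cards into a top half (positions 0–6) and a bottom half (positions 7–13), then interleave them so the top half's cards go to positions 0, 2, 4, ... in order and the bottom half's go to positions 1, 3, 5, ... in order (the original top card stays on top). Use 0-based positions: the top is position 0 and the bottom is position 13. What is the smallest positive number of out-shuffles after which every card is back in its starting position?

12

The out-shuffle permutes the 14 positions with cycle lengths [1, 1, 12].
Every card is home exactly when every cycle has completed a whole number of laps, i.e. after lcm(1, 12) = 12 out-shuffles.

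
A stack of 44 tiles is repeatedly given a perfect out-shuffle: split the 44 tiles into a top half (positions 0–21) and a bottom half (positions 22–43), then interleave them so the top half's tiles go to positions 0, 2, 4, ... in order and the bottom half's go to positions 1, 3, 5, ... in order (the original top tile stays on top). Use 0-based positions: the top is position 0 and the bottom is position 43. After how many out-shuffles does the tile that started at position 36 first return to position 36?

14

Follow position 36 under repeated out-shuffles:
36 → 29 → 15 → 30 → 17 → 34 → 25 → 7 → 14 → 28 → 13 → 26 → 9 → 18 → 36
It first returns after 14 out-shuffles.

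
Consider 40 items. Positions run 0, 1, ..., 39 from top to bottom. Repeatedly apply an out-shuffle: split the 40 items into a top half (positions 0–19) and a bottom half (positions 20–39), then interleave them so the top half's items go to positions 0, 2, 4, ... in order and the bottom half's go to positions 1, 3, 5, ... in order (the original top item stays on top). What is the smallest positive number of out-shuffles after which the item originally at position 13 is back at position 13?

2

Follow position 13 under repeated out-shuffles:
13 → 26 → 13
It first returns after 2 out-shuffles.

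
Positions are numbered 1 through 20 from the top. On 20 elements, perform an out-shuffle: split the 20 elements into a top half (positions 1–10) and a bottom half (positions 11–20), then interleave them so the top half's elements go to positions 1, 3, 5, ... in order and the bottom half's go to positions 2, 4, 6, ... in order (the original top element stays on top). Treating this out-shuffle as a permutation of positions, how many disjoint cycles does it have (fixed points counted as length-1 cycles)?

3

Trace each unvisited position around until it returns:
(1) (2 3 5 9 17 14 ... len 18) (20)
3 cycles in total.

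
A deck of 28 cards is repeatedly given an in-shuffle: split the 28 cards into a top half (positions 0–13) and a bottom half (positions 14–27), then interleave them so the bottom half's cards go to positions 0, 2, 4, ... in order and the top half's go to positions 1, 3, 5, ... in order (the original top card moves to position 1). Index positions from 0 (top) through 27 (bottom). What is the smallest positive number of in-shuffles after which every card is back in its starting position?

28

The in-shuffle permutes the 28 positions with cycle lengths [28].
Every card is home exactly when every cycle has completed a whole number of laps, i.e. after lcm(28) = 28 in-shuffles.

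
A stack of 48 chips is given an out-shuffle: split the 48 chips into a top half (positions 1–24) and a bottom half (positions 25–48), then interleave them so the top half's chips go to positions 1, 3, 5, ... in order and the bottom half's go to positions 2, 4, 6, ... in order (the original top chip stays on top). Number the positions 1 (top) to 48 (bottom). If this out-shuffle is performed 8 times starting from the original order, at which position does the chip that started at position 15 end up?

Track the chip's position through each out-shuffle:
15 → 29 → 10 → 19 → 37 → 26 → 4 → 7 → 13

13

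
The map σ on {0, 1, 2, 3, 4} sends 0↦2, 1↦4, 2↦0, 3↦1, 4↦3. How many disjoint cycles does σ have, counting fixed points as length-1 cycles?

2

Cycle decomposition: (0 2) (1 4 3).
2 cycles.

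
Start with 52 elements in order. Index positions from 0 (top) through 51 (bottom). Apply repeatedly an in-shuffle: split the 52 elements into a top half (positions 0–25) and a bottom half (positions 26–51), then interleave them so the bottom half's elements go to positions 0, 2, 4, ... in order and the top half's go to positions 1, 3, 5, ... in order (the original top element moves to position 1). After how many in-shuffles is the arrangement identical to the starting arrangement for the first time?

52

The in-shuffle permutes the 52 positions with cycle lengths [52].
Every element is home exactly when every cycle has completed a whole number of laps, i.e. after lcm(52) = 52 in-shuffles.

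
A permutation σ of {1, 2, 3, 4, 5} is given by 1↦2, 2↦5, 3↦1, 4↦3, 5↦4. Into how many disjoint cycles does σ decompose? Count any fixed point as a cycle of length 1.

1

Cycle decomposition: (1 2 5 4 3).
1 cycle.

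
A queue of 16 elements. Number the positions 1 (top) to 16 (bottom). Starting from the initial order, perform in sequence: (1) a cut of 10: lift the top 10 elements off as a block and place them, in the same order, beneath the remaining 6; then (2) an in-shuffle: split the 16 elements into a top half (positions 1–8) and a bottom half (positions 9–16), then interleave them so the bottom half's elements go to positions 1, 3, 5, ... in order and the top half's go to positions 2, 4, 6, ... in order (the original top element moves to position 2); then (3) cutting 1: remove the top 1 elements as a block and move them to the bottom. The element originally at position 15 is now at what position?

Track the element from position 15 forward through each operation:
  after op 1 (cut 10): 15 → 5
  after op 2 (in-shuffle): 5 → 10
  after op 3 (cut 1): 10 → 9

9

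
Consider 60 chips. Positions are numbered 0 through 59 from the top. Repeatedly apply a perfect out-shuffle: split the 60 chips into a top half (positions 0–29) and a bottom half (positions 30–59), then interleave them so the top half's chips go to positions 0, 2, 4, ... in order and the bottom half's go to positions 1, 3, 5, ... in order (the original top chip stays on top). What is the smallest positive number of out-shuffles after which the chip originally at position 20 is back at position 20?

58

Follow position 20 under repeated out-shuffles:
20 → 40 → 21 → 42 → 25 → 50 → 41 → 23 → ... → 20 (length 58)
It first returns after 58 out-shuffles.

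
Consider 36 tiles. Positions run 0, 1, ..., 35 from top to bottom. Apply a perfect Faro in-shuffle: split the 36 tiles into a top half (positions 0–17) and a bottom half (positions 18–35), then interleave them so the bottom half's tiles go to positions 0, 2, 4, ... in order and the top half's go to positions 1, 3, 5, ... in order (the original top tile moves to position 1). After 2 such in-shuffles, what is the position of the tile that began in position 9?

Track the tile's position through each in-shuffle:
9 → 19 → 2

2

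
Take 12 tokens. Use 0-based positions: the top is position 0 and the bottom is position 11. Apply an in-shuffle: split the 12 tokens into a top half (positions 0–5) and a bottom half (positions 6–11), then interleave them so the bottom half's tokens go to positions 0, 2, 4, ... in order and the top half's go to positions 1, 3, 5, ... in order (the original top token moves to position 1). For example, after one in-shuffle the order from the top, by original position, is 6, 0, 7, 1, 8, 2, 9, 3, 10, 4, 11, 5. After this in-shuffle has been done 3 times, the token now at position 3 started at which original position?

Work backwards from position 3, undoing one in-shuffle at a time:
3 ← 1 ← 0 ← 6
So the token now at position 3 started at position 6.

6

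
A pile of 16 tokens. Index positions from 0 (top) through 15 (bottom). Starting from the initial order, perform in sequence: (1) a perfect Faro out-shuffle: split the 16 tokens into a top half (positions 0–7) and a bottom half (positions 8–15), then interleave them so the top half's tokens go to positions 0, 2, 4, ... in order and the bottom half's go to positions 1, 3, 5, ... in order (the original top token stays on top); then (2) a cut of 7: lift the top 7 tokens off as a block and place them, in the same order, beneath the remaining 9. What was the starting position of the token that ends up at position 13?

2

Undo the operations in reverse order, starting from position 13:
  undo op 2 (cut 7): 13 ← 4
  undo op 1 (out-shuffle, from top half): 4 ← 2
So the token at position 13 came from original position 2.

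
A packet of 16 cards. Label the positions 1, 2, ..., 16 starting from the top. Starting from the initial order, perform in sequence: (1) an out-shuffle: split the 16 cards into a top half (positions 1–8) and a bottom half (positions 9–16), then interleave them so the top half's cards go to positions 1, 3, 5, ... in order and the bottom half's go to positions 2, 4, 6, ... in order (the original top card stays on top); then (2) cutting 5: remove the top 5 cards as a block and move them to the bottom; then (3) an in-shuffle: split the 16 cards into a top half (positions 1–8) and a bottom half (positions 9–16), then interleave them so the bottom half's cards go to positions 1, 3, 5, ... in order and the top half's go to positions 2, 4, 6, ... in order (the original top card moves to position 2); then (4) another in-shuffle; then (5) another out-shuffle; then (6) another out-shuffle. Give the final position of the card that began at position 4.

Track the card from position 4 forward through each operation:
  after op 1 (out-shuffle): 4 → 7
  after op 2 (cut 5): 7 → 2
  after op 3 (in-shuffle): 2 → 4
  after op 4 (in-shuffle): 4 → 8
  after op 5 (out-shuffle): 8 → 15
  after op 6 (out-shuffle): 15 → 14

14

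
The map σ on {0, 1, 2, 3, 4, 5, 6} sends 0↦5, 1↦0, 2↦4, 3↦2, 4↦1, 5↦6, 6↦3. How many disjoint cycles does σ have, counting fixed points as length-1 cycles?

1

Cycle decomposition: (0 5 6 3 2 4 1).
1 cycle.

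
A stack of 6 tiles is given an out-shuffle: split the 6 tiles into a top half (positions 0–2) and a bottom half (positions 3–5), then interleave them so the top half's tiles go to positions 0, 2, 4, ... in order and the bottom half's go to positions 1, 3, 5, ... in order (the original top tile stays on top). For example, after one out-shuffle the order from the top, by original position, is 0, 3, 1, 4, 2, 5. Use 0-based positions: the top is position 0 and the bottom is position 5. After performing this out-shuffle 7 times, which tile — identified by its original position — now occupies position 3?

1

Work backwards from position 3, undoing one out-shuffle at a time:
3 ← 4 ← 2 ← 1 ← 3 ← 4 ← 2 ← 1
So the tile now at position 3 started at position 1.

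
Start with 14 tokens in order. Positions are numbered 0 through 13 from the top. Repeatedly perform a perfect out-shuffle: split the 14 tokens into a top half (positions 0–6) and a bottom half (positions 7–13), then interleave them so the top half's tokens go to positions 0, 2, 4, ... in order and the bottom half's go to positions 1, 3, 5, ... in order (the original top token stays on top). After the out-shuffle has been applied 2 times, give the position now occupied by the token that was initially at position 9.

Track the token's position through each out-shuffle:
9 → 5 → 10

10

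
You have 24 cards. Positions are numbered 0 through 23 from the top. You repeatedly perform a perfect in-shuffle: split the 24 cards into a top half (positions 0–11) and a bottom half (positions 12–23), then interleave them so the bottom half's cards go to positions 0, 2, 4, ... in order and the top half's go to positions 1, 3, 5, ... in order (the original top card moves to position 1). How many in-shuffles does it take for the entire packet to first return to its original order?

The in-shuffle permutes the 24 positions with cycle lengths [4, 20].
Every card is home exactly when every cycle has completed a whole number of laps, i.e. after lcm(4, 20) = 20 in-shuffles.

20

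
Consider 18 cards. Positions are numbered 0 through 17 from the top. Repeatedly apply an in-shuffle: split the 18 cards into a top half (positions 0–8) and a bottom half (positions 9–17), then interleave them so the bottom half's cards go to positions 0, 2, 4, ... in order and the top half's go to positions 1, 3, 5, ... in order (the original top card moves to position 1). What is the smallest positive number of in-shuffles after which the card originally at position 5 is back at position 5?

Follow position 5 under repeated in-shuffles:
5 → 11 → 4 → 9 → 0 → 1 → 3 → 7 → 15 → 12 → 6 → 13 → 8 → 17 → 16 → 14 → 10 → 2 → 5
It first returns after 18 in-shuffles.

18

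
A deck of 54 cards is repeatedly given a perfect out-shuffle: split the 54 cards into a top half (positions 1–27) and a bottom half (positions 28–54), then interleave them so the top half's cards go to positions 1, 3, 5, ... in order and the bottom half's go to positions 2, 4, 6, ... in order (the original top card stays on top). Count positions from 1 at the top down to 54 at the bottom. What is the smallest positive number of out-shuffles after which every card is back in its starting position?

The out-shuffle permutes the 54 positions with cycle lengths [1, 1, 52].
Every card is home exactly when every cycle has completed a whole number of laps, i.e. after lcm(1, 52) = 52 out-shuffles.

52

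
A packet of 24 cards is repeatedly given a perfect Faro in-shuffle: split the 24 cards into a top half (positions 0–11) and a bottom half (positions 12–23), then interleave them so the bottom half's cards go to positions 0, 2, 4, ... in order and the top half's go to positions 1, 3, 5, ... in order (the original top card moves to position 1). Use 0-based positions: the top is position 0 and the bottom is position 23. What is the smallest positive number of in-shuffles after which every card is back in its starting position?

20

The in-shuffle permutes the 24 positions with cycle lengths [4, 20].
Every card is home exactly when every cycle has completed a whole number of laps, i.e. after lcm(4, 20) = 20 in-shuffles.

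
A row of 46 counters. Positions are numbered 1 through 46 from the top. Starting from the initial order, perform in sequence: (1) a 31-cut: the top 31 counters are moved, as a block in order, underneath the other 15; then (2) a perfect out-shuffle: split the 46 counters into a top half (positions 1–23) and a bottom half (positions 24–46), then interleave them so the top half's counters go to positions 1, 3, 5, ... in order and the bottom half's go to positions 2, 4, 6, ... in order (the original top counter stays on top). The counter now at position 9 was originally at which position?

Undo the operations in reverse order, starting from position 9:
  undo op 2 (out-shuffle, from top half): 9 ← 5
  undo op 1 (cut 31): 5 ← 36
So the counter at position 9 came from original position 36.

36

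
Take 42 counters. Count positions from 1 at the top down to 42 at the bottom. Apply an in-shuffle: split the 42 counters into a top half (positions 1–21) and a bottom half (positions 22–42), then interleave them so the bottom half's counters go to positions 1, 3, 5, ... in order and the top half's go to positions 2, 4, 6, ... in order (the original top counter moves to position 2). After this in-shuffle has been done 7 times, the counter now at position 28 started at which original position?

Work backwards from position 28, undoing one in-shuffle at a time:
28 ← 14 ← 7 ← 25 ← 34 ← 17 ← 30 ← 15
So the counter now at position 28 started at position 15.

15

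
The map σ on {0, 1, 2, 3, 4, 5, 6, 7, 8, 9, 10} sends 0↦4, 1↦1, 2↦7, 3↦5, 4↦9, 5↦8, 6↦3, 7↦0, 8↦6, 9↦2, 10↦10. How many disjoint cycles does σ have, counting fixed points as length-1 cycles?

4

Cycle decomposition: (0 4 9 2 7) (1) (3 5 8 6) (10).
4 cycles.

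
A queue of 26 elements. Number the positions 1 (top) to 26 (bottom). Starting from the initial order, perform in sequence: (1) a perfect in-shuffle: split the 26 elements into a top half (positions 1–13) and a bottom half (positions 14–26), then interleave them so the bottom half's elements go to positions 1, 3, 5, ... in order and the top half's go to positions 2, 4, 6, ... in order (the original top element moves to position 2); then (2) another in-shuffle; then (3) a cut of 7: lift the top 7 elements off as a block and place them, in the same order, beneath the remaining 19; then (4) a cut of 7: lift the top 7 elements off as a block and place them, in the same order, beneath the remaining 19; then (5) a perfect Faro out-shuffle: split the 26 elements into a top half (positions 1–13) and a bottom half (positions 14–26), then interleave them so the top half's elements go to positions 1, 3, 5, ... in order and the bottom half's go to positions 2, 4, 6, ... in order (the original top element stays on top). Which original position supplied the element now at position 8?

8

Undo the operations in reverse order, starting from position 8:
  undo op 5 (out-shuffle, from bottom half): 8 ← 17
  undo op 4 (cut 7): 17 ← 24
  undo op 3 (cut 7): 24 ← 5
  undo op 2 (in-shuffle, from bottom half): 5 ← 16
  undo op 1 (in-shuffle, from top half): 16 ← 8
So the element at position 8 came from original position 8.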